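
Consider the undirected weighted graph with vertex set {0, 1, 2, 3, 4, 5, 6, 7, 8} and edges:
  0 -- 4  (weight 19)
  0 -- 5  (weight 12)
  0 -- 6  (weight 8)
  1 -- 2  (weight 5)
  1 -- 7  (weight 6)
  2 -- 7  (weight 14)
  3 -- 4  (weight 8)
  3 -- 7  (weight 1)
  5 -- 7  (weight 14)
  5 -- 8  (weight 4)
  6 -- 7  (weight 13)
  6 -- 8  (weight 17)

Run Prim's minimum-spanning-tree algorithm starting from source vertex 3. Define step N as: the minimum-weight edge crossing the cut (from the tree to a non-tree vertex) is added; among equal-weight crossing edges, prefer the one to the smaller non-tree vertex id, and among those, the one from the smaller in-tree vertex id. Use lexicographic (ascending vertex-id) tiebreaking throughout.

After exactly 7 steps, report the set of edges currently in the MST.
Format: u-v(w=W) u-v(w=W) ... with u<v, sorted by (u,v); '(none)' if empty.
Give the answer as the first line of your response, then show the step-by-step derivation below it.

0-5(w=12) 0-6(w=8) 1-2(w=5) 1-7(w=6) 3-4(w=8) 3-7(w=1) 6-7(w=13)

step 1: add edge 3-7 (w=1); MST = {3-7(w=1)}
step 2: add edge 1-7 (w=6); MST = {1-7(w=6) 3-7(w=1)}
step 3: add edge 1-2 (w=5); MST = {1-2(w=5) 1-7(w=6) 3-7(w=1)}
step 4: add edge 3-4 (w=8); MST = {1-2(w=5) 1-7(w=6) 3-4(w=8) 3-7(w=1)}
step 5: add edge 6-7 (w=13); MST = {1-2(w=5) 1-7(w=6) 3-4(w=8) 3-7(w=1) 6-7(w=13)}
step 6: add edge 0-6 (w=8); MST = {0-6(w=8) 1-2(w=5) 1-7(w=6) 3-4(w=8) 3-7(w=1) 6-7(w=13)}
step 7: add edge 0-5 (w=12); MST = {0-5(w=12) 0-6(w=8) 1-2(w=5) 1-7(w=6) 3-4(w=8) 3-7(w=1) 6-7(w=13)}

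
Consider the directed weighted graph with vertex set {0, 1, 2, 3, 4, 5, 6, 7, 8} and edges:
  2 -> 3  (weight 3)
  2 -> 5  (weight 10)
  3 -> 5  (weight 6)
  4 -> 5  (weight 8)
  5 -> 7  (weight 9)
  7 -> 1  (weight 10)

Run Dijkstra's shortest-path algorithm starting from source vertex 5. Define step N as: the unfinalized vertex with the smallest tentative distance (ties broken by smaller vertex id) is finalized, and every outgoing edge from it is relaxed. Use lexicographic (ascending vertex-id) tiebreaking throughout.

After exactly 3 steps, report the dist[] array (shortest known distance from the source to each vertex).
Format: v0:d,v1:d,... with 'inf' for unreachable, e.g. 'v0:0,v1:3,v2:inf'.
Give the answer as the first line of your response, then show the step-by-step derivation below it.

v0:inf,v1:19,v2:inf,v3:inf,v4:inf,v5:0,v6:inf,v7:9,v8:inf

step 1: dist = v0:inf,v1:inf,v2:inf,v3:inf,v4:inf,v5:0,v6:inf,v7:9,v8:inf
step 2: dist = v0:inf,v1:19,v2:inf,v3:inf,v4:inf,v5:0,v6:inf,v7:9,v8:inf
step 3: dist = v0:inf,v1:19,v2:inf,v3:inf,v4:inf,v5:0,v6:inf,v7:9,v8:inf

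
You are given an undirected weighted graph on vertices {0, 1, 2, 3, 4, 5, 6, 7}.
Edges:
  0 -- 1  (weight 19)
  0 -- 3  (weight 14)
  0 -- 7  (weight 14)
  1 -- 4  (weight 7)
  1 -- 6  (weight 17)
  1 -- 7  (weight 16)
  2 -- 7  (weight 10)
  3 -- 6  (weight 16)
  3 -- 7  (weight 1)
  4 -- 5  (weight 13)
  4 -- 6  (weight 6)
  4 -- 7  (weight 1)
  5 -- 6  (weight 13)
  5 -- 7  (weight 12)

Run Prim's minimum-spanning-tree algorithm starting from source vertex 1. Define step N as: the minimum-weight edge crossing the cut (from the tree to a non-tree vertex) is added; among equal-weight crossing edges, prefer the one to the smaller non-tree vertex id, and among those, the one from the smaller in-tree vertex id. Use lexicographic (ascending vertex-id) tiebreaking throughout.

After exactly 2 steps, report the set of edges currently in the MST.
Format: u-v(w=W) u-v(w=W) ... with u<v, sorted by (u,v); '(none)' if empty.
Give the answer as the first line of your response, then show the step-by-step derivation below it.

1-4(w=7) 4-7(w=1)

step 1: add edge 1-4 (w=7); MST = {1-4(w=7)}
step 2: add edge 4-7 (w=1); MST = {1-4(w=7) 4-7(w=1)}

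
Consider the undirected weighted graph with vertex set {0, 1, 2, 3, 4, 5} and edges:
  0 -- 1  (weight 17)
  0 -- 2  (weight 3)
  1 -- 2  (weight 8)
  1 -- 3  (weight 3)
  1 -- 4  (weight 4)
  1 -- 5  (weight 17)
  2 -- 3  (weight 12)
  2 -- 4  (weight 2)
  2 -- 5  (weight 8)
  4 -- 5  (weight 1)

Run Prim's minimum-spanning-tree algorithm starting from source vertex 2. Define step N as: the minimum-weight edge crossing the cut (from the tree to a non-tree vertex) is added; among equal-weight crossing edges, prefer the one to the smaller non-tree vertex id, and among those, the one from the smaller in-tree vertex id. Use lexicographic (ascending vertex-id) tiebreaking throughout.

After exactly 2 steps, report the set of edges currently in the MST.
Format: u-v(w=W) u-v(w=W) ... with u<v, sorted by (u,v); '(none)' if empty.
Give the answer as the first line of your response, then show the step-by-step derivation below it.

2-4(w=2) 4-5(w=1)

step 1: add edge 2-4 (w=2); MST = {2-4(w=2)}
step 2: add edge 4-5 (w=1); MST = {2-4(w=2) 4-5(w=1)}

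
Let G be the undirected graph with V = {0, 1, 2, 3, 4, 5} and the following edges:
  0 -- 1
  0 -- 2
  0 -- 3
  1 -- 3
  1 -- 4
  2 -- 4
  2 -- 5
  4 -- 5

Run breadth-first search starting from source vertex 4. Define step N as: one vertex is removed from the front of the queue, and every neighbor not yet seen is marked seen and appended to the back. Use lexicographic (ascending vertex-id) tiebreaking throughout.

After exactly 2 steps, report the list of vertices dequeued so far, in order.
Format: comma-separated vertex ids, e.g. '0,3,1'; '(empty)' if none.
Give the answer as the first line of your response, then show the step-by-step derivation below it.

4,1

step 1: dequeue 4; queue=[1,2,5]; order=4
step 2: dequeue 1; queue=[2,5,0,3]; order=4,1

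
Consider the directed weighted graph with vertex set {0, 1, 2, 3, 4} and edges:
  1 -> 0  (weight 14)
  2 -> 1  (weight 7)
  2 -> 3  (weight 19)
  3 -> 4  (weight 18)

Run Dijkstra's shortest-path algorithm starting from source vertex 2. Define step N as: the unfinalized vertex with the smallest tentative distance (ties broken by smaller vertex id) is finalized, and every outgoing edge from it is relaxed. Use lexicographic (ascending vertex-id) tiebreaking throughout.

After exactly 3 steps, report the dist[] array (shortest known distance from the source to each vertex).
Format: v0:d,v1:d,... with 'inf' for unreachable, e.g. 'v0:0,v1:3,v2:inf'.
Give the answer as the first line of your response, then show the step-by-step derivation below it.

v0:21,v1:7,v2:0,v3:19,v4:37

step 1: dist = v0:inf,v1:7,v2:0,v3:19,v4:inf
step 2: dist = v0:21,v1:7,v2:0,v3:19,v4:inf
step 3: dist = v0:21,v1:7,v2:0,v3:19,v4:37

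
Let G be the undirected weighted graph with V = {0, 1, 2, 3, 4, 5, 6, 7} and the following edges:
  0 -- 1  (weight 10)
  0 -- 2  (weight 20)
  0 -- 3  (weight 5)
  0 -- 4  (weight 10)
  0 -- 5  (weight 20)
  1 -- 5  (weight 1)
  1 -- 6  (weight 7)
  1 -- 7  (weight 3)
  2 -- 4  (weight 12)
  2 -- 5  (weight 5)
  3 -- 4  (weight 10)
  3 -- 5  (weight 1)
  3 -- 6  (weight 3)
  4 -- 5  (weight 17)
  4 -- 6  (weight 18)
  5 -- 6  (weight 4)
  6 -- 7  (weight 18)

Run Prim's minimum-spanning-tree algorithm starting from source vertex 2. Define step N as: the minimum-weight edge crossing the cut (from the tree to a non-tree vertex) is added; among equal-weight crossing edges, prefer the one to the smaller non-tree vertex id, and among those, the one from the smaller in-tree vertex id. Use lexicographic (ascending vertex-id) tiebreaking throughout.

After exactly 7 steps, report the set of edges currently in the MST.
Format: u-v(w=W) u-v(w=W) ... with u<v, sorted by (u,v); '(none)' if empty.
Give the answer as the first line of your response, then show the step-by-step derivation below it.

0-3(w=5) 0-4(w=10) 1-5(w=1) 1-7(w=3) 2-5(w=5) 3-5(w=1) 3-6(w=3)

step 1: add edge 2-5 (w=5); MST = {2-5(w=5)}
step 2: add edge 1-5 (w=1); MST = {1-5(w=1) 2-5(w=5)}
step 3: add edge 3-5 (w=1); MST = {1-5(w=1) 2-5(w=5) 3-5(w=1)}
step 4: add edge 3-6 (w=3); MST = {1-5(w=1) 2-5(w=5) 3-5(w=1) 3-6(w=3)}
step 5: add edge 1-7 (w=3); MST = {1-5(w=1) 1-7(w=3) 2-5(w=5) 3-5(w=1) 3-6(w=3)}
step 6: add edge 0-3 (w=5); MST = {0-3(w=5) 1-5(w=1) 1-7(w=3) 2-5(w=5) 3-5(w=1) 3-6(w=3)}
step 7: add edge 0-4 (w=10); MST = {0-3(w=5) 0-4(w=10) 1-5(w=1) 1-7(w=3) 2-5(w=5) 3-5(w=1) 3-6(w=3)}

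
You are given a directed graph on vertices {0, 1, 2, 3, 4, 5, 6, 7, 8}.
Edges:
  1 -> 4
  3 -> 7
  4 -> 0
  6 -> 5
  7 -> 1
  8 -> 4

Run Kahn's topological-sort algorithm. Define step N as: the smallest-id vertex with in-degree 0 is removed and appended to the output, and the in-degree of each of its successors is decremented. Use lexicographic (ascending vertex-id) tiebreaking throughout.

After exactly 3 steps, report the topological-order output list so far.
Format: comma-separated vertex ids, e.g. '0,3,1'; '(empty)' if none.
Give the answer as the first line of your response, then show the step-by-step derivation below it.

2,3,6

step 1: output 2; order=[2]; indeg=(1,1,0,0,2,1,0,1,0)
step 2: output 3; order=[2,3]; indeg=(1,1,0,0,2,1,0,0,0)
step 3: output 6; order=[2,3,6]; indeg=(1,1,0,0,2,0,0,0,0)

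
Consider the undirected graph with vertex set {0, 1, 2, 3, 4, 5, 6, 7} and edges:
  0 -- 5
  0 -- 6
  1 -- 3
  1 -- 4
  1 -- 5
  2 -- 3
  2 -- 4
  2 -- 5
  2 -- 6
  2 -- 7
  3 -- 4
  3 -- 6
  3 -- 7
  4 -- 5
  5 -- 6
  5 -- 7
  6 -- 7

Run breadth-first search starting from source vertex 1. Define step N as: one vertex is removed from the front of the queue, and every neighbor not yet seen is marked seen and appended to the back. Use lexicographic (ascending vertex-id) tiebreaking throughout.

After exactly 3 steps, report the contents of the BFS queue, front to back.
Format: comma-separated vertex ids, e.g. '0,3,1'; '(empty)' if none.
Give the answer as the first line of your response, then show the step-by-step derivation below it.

5,2,6,7

step 1: dequeue 1; queue=[3,4,5]; order=1
step 2: dequeue 3; queue=[4,5,2,6,7]; order=1,3
step 3: dequeue 4; queue=[5,2,6,7]; order=1,3,4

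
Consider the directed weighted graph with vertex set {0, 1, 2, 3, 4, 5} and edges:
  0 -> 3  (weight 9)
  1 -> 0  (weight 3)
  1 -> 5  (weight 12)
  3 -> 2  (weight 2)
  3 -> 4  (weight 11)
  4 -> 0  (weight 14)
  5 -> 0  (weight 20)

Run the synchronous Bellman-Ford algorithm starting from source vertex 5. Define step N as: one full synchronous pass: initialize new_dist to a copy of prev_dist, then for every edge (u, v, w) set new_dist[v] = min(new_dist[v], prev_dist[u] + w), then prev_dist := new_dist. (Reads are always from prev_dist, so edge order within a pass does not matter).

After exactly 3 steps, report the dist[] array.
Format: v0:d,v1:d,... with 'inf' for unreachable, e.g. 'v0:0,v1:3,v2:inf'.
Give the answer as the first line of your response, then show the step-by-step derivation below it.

v0:20,v1:inf,v2:31,v3:29,v4:40,v5:0

step 1: dist = v0:20,v1:inf,v2:inf,v3:inf,v4:inf,v5:0
step 2: dist = v0:20,v1:inf,v2:inf,v3:29,v4:inf,v5:0
step 3: dist = v0:20,v1:inf,v2:31,v3:29,v4:40,v5:0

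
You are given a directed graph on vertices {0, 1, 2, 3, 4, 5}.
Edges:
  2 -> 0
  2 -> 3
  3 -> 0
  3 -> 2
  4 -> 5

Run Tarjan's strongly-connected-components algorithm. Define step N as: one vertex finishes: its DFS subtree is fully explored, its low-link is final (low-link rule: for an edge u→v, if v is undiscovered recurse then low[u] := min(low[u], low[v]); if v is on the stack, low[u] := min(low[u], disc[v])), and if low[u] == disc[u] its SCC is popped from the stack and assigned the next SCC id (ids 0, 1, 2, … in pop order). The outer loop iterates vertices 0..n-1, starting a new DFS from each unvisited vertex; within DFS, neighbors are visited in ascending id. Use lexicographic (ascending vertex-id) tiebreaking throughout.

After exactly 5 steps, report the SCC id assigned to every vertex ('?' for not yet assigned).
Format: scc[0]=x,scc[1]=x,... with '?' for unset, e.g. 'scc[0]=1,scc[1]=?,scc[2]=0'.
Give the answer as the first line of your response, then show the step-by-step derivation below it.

scc[0]=0,scc[1]=1,scc[2]=2,scc[3]=2,scc[4]=?,scc[5]=3

step 1: low=(low[0]=0,low[1]=?,low[2]=?,low[3]=?,low[4]=?,low[5]=?); scc=(scc[0]=0,scc[1]=?,scc[2]=?,scc[3]=?,scc[4]=?,scc[5]=?)
step 2: low=(low[0]=0,low[1]=1,low[2]=?,low[3]=?,low[4]=?,low[5]=?); scc=(scc[0]=0,scc[1]=1,scc[2]=?,scc[3]=?,scc[4]=?,scc[5]=?)
step 3: low=(low[0]=0,low[1]=1,low[2]=2,low[3]=2,low[4]=?,low[5]=?); scc=(scc[0]=0,scc[1]=1,scc[2]=?,scc[3]=?,scc[4]=?,scc[5]=?)
step 4: low=(low[0]=0,low[1]=1,low[2]=2,low[3]=2,low[4]=?,low[5]=?); scc=(scc[0]=0,scc[1]=1,scc[2]=2,scc[3]=2,scc[4]=?,scc[5]=?)
step 5: low=(low[0]=0,low[1]=1,low[2]=2,low[3]=2,low[4]=4,low[5]=5); scc=(scc[0]=0,scc[1]=1,scc[2]=2,scc[3]=2,scc[4]=?,scc[5]=3)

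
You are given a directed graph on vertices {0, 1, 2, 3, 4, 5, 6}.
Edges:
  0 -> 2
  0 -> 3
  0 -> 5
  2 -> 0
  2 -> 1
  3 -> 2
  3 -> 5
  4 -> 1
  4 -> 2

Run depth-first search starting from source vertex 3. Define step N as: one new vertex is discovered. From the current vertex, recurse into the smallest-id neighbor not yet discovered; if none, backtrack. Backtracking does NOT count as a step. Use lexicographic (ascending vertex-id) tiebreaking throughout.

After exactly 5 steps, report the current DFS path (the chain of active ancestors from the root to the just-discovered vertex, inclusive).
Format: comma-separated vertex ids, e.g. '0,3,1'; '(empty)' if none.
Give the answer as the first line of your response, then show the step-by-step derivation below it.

3,2,1

step 1: discover 3; path=3; order=3
step 2: discover 2; path=3>2; order=3,2
step 3: discover 0; path=3>2>0; order=3,2,0
step 4: discover 5; path=3>2>0>5; order=3,2,0,5
step 5: discover 1; path=3>2>1; order=3,2,0,5,1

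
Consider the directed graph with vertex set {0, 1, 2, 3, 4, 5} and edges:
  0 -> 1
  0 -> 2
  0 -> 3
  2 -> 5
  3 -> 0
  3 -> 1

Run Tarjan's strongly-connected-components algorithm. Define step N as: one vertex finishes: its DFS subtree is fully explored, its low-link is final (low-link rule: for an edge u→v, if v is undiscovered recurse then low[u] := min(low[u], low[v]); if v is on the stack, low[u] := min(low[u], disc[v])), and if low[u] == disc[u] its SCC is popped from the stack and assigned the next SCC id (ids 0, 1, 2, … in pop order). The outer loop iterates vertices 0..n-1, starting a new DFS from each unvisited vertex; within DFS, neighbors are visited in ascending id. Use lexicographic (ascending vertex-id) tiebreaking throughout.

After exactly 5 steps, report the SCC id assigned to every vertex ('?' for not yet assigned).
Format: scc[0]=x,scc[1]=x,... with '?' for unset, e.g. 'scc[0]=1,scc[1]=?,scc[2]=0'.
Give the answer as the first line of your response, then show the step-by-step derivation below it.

scc[0]=3,scc[1]=0,scc[2]=2,scc[3]=3,scc[4]=?,scc[5]=1

step 1: low=(low[0]=0,low[1]=1,low[2]=?,low[3]=?,low[4]=?,low[5]=?); scc=(scc[0]=?,scc[1]=0,scc[2]=?,scc[3]=?,scc[4]=?,scc[5]=?)
step 2: low=(low[0]=0,low[1]=1,low[2]=2,low[3]=?,low[4]=?,low[5]=3); scc=(scc[0]=?,scc[1]=0,scc[2]=?,scc[3]=?,scc[4]=?,scc[5]=1)
step 3: low=(low[0]=0,low[1]=1,low[2]=2,low[3]=?,low[4]=?,low[5]=3); scc=(scc[0]=?,scc[1]=0,scc[2]=2,scc[3]=?,scc[4]=?,scc[5]=1)
step 4: low=(low[0]=0,low[1]=1,low[2]=2,low[3]=0,low[4]=?,low[5]=3); scc=(scc[0]=?,scc[1]=0,scc[2]=2,scc[3]=?,scc[4]=?,scc[5]=1)
step 5: low=(low[0]=0,low[1]=1,low[2]=2,low[3]=0,low[4]=?,low[5]=3); scc=(scc[0]=3,scc[1]=0,scc[2]=2,scc[3]=3,scc[4]=?,scc[5]=1)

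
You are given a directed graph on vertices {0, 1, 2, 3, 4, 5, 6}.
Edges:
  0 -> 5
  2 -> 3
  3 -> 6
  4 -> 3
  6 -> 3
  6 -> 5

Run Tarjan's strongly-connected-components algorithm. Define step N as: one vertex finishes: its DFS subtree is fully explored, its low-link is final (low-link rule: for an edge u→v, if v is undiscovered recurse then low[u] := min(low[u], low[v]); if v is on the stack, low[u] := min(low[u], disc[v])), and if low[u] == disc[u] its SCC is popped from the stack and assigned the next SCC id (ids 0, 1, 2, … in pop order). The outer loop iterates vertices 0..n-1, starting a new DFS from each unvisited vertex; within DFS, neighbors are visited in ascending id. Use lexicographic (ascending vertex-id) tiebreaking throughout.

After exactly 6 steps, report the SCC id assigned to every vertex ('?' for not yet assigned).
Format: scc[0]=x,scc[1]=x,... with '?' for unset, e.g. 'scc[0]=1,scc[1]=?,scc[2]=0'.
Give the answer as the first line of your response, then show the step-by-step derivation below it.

scc[0]=1,scc[1]=2,scc[2]=4,scc[3]=3,scc[4]=?,scc[5]=0,scc[6]=3

step 1: low=(low[0]=0,low[1]=?,low[2]=?,low[3]=?,low[4]=?,low[5]=1,low[6]=?); scc=(scc[0]=?,scc[1]=?,scc[2]=?,scc[3]=?,scc[4]=?,scc[5]=0,scc[6]=?)
step 2: low=(low[0]=0,low[1]=?,low[2]=?,low[3]=?,low[4]=?,low[5]=1,low[6]=?); scc=(scc[0]=1,scc[1]=?,scc[2]=?,scc[3]=?,scc[4]=?,scc[5]=0,scc[6]=?)
step 3: low=(low[0]=0,low[1]=2,low[2]=?,low[3]=?,low[4]=?,low[5]=1,low[6]=?); scc=(scc[0]=1,scc[1]=2,scc[2]=?,scc[3]=?,scc[4]=?,scc[5]=0,scc[6]=?)
step 4: low=(low[0]=0,low[1]=2,low[2]=3,low[3]=4,low[4]=?,low[5]=1,low[6]=4); scc=(scc[0]=1,scc[1]=2,scc[2]=?,scc[3]=?,scc[4]=?,scc[5]=0,scc[6]=?)
step 5: low=(low[0]=0,low[1]=2,low[2]=3,low[3]=4,low[4]=?,low[5]=1,low[6]=4); scc=(scc[0]=1,scc[1]=2,scc[2]=?,scc[3]=3,scc[4]=?,scc[5]=0,scc[6]=3)
step 6: low=(low[0]=0,low[1]=2,low[2]=3,low[3]=4,low[4]=?,low[5]=1,low[6]=4); scc=(scc[0]=1,scc[1]=2,scc[2]=4,scc[3]=3,scc[4]=?,scc[5]=0,scc[6]=3)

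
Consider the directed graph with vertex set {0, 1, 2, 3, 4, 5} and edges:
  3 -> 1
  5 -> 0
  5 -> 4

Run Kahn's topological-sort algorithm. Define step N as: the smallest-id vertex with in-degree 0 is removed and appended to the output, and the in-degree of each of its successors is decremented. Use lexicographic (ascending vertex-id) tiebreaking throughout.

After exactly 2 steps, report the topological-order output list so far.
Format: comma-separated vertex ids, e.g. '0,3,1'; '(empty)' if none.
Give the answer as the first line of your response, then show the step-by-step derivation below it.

2,3

step 1: output 2; order=[2]; indeg=(1,1,0,0,1,0)
step 2: output 3; order=[2,3]; indeg=(1,0,0,0,1,0)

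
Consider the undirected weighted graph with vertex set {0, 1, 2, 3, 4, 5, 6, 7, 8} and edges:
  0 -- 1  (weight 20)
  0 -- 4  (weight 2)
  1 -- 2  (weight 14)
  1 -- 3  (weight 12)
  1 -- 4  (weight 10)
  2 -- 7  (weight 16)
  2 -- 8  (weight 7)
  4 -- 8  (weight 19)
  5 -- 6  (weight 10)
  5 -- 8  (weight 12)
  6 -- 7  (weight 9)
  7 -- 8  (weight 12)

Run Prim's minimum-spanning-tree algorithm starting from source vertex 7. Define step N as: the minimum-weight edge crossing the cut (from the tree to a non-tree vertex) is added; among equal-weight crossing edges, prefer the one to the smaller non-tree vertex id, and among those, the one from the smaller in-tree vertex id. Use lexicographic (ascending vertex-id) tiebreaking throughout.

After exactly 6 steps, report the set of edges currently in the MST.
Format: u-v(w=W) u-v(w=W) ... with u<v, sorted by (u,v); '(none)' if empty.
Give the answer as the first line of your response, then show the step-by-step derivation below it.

1-2(w=14) 1-4(w=10) 2-8(w=7) 5-6(w=10) 5-8(w=12) 6-7(w=9)

step 1: add edge 6-7 (w=9); MST = {6-7(w=9)}
step 2: add edge 5-6 (w=10); MST = {5-6(w=10) 6-7(w=9)}
step 3: add edge 5-8 (w=12); MST = {5-6(w=10) 5-8(w=12) 6-7(w=9)}
step 4: add edge 2-8 (w=7); MST = {2-8(w=7) 5-6(w=10) 5-8(w=12) 6-7(w=9)}
step 5: add edge 1-2 (w=14); MST = {1-2(w=14) 2-8(w=7) 5-6(w=10) 5-8(w=12) 6-7(w=9)}
step 6: add edge 1-4 (w=10); MST = {1-2(w=14) 1-4(w=10) 2-8(w=7) 5-6(w=10) 5-8(w=12) 6-7(w=9)}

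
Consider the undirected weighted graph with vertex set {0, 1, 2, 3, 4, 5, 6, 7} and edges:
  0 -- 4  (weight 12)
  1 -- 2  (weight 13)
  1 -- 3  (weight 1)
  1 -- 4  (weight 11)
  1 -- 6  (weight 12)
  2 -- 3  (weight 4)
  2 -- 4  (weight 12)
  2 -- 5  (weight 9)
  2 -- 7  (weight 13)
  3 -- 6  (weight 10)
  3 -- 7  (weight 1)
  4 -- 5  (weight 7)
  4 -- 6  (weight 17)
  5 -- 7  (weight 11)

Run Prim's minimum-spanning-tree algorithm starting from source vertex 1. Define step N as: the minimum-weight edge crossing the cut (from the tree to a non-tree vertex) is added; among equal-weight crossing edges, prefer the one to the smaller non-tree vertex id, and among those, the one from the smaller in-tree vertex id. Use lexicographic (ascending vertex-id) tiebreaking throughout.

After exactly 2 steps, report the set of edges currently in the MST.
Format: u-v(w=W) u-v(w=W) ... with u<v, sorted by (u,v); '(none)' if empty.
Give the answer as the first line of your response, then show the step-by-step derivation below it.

1-3(w=1) 3-7(w=1)

step 1: add edge 1-3 (w=1); MST = {1-3(w=1)}
step 2: add edge 3-7 (w=1); MST = {1-3(w=1) 3-7(w=1)}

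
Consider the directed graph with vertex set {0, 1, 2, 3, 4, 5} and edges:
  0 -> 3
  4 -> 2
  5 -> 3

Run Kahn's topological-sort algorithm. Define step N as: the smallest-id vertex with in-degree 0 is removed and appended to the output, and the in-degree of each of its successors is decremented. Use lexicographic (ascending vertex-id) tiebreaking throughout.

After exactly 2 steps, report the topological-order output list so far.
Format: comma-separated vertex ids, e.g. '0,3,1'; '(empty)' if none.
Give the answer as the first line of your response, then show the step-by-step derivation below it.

0,1

step 1: output 0; order=[0]; indeg=(0,0,1,1,0,0)
step 2: output 1; order=[0,1]; indeg=(0,0,1,1,0,0)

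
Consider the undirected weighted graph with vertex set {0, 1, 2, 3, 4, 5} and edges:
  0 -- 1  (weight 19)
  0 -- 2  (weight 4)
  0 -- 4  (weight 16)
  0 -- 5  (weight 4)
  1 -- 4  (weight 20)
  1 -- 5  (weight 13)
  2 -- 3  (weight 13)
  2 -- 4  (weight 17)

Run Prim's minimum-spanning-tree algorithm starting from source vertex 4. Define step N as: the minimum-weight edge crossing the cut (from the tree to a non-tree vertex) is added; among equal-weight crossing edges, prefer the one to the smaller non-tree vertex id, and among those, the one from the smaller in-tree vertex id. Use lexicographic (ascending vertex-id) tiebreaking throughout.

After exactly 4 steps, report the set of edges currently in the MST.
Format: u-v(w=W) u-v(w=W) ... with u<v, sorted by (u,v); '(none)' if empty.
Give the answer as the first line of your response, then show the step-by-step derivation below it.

0-2(w=4) 0-4(w=16) 0-5(w=4) 1-5(w=13)

step 1: add edge 0-4 (w=16); MST = {0-4(w=16)}
step 2: add edge 0-2 (w=4); MST = {0-2(w=4) 0-4(w=16)}
step 3: add edge 0-5 (w=4); MST = {0-2(w=4) 0-4(w=16) 0-5(w=4)}
step 4: add edge 1-5 (w=13); MST = {0-2(w=4) 0-4(w=16) 0-5(w=4) 1-5(w=13)}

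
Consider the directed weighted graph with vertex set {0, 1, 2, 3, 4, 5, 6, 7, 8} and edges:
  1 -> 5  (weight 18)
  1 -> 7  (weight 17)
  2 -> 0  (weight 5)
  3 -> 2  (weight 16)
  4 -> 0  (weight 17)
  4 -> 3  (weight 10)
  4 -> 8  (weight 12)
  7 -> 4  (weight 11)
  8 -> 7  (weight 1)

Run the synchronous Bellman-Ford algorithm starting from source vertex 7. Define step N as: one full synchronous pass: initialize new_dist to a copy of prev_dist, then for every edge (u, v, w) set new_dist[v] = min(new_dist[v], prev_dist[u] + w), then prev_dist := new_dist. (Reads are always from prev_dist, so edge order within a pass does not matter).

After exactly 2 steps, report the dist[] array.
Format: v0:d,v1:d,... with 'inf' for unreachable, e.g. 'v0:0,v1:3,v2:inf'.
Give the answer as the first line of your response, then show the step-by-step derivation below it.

v0:28,v1:inf,v2:inf,v3:21,v4:11,v5:inf,v6:inf,v7:0,v8:23

step 1: dist = v0:inf,v1:inf,v2:inf,v3:inf,v4:11,v5:inf,v6:inf,v7:0,v8:inf
step 2: dist = v0:28,v1:inf,v2:inf,v3:21,v4:11,v5:inf,v6:inf,v7:0,v8:23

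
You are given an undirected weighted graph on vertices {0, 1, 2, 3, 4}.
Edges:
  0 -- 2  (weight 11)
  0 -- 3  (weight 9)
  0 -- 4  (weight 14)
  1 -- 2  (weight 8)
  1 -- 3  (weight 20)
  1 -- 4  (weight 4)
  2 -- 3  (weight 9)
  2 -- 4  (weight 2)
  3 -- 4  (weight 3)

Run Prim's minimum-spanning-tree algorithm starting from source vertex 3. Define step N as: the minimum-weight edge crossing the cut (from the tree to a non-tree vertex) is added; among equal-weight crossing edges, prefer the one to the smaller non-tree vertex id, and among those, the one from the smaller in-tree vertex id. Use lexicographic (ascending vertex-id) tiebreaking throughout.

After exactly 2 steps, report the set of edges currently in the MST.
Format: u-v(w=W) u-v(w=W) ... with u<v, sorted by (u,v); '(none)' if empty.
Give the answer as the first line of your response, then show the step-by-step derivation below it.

2-4(w=2) 3-4(w=3)

step 1: add edge 3-4 (w=3); MST = {3-4(w=3)}
step 2: add edge 2-4 (w=2); MST = {2-4(w=2) 3-4(w=3)}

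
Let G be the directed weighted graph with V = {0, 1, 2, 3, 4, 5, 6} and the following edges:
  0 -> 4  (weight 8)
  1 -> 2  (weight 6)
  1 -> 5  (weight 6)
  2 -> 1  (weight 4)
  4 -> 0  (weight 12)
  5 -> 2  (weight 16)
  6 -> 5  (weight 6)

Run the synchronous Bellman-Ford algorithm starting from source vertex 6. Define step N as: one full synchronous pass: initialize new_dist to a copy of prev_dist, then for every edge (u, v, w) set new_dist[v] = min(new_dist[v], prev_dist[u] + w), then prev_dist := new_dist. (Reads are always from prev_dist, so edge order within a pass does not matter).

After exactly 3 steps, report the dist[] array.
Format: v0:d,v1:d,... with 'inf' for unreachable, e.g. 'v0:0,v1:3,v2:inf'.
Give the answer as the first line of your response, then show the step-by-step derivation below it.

v0:inf,v1:26,v2:22,v3:inf,v4:inf,v5:6,v6:0

step 1: dist = v0:inf,v1:inf,v2:inf,v3:inf,v4:inf,v5:6,v6:0
step 2: dist = v0:inf,v1:inf,v2:22,v3:inf,v4:inf,v5:6,v6:0
step 3: dist = v0:inf,v1:26,v2:22,v3:inf,v4:inf,v5:6,v6:0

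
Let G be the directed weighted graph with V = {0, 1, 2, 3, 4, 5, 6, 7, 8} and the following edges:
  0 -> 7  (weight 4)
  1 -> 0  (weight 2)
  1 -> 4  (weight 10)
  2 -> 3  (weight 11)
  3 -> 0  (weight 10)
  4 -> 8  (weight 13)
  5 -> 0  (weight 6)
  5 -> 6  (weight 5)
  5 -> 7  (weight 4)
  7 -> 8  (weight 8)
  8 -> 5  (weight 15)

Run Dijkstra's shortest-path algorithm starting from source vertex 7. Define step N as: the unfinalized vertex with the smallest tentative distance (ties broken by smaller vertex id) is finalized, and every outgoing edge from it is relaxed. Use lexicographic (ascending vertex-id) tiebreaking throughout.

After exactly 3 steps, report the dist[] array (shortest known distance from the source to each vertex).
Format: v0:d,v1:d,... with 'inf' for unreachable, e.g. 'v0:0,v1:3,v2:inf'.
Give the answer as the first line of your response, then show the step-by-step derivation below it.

v0:29,v1:inf,v2:inf,v3:inf,v4:inf,v5:23,v6:28,v7:0,v8:8

step 1: dist = v0:inf,v1:inf,v2:inf,v3:inf,v4:inf,v5:inf,v6:inf,v7:0,v8:8
step 2: dist = v0:inf,v1:inf,v2:inf,v3:inf,v4:inf,v5:23,v6:inf,v7:0,v8:8
step 3: dist = v0:29,v1:inf,v2:inf,v3:inf,v4:inf,v5:23,v6:28,v7:0,v8:8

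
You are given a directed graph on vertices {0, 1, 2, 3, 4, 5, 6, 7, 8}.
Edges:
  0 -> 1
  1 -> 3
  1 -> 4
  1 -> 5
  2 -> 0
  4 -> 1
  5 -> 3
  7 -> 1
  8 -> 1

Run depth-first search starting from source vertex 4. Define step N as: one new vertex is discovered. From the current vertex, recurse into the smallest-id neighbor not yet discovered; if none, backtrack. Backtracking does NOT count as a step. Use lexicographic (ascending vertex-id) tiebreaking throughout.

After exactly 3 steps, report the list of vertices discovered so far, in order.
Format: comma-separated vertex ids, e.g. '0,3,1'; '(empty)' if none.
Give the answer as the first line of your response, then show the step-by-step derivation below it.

4,1,3

step 1: discover 4; path=4; order=4
step 2: discover 1; path=4>1; order=4,1
step 3: discover 3; path=4>1>3; order=4,1,3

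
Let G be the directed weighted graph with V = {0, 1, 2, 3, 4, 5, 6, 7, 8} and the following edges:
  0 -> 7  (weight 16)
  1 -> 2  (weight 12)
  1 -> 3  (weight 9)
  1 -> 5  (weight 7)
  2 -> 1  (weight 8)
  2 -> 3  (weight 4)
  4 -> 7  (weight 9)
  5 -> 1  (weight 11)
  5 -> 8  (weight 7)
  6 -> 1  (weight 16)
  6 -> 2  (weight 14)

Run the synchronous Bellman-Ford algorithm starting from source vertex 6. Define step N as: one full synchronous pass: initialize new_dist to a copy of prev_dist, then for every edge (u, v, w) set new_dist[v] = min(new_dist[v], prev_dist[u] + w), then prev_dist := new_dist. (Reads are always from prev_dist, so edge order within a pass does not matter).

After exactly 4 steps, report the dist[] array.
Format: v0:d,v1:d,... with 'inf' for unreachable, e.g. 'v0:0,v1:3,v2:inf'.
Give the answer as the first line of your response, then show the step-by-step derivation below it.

v0:inf,v1:16,v2:14,v3:18,v4:inf,v5:23,v6:0,v7:inf,v8:30

step 1: dist = v0:inf,v1:16,v2:14,v3:inf,v4:inf,v5:inf,v6:0,v7:inf,v8:inf
step 2: dist = v0:inf,v1:16,v2:14,v3:18,v4:inf,v5:23,v6:0,v7:inf,v8:inf
step 3: dist = v0:inf,v1:16,v2:14,v3:18,v4:inf,v5:23,v6:0,v7:inf,v8:30
step 4: dist = v0:inf,v1:16,v2:14,v3:18,v4:inf,v5:23,v6:0,v7:inf,v8:30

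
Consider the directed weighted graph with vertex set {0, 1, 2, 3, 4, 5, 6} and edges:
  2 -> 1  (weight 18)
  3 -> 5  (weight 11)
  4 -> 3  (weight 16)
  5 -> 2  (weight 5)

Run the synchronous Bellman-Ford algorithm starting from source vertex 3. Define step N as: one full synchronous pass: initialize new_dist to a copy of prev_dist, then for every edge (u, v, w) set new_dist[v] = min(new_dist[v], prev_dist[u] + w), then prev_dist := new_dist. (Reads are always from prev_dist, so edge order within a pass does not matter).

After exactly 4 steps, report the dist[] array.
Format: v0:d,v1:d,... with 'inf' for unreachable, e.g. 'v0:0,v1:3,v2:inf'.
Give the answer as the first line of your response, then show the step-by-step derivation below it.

v0:inf,v1:34,v2:16,v3:0,v4:inf,v5:11,v6:inf

step 1: dist = v0:inf,v1:inf,v2:inf,v3:0,v4:inf,v5:11,v6:inf
step 2: dist = v0:inf,v1:inf,v2:16,v3:0,v4:inf,v5:11,v6:inf
step 3: dist = v0:inf,v1:34,v2:16,v3:0,v4:inf,v5:11,v6:inf
step 4: dist = v0:inf,v1:34,v2:16,v3:0,v4:inf,v5:11,v6:inf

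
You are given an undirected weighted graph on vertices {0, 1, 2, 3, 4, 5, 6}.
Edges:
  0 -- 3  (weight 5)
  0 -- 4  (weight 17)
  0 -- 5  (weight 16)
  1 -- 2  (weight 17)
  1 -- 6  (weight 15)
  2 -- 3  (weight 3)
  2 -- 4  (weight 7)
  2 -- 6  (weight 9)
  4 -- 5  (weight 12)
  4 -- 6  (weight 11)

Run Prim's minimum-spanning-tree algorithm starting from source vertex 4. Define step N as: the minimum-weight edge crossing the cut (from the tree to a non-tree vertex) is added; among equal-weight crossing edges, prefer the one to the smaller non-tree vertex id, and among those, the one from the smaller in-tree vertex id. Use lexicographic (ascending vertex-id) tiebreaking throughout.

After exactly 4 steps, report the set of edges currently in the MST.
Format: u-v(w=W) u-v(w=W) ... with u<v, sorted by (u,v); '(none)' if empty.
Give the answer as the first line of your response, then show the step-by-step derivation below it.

0-3(w=5) 2-3(w=3) 2-4(w=7) 2-6(w=9)

step 1: add edge 2-4 (w=7); MST = {2-4(w=7)}
step 2: add edge 2-3 (w=3); MST = {2-3(w=3) 2-4(w=7)}
step 3: add edge 0-3 (w=5); MST = {0-3(w=5) 2-3(w=3) 2-4(w=7)}
step 4: add edge 2-6 (w=9); MST = {0-3(w=5) 2-3(w=3) 2-4(w=7) 2-6(w=9)}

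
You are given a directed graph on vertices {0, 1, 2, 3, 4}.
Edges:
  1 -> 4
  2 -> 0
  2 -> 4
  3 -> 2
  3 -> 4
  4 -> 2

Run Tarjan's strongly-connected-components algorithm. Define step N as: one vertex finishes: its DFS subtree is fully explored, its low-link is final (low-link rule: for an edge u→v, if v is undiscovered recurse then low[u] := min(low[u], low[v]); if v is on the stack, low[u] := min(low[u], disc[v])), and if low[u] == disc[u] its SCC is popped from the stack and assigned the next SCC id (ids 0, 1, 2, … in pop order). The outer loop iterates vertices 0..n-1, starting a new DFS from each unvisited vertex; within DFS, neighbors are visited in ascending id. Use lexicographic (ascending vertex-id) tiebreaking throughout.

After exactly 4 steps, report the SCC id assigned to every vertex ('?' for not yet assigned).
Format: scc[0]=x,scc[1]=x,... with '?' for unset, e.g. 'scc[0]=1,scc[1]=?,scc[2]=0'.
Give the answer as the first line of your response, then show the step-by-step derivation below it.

scc[0]=0,scc[1]=2,scc[2]=1,scc[3]=?,scc[4]=1

step 1: low=(low[0]=0,low[1]=?,low[2]=?,low[3]=?,low[4]=?); scc=(scc[0]=0,scc[1]=?,scc[2]=?,scc[3]=?,scc[4]=?)
step 2: low=(low[0]=0,low[1]=1,low[2]=2,low[3]=?,low[4]=2); scc=(scc[0]=0,scc[1]=?,scc[2]=?,scc[3]=?,scc[4]=?)
step 3: low=(low[0]=0,low[1]=1,low[2]=2,low[3]=?,low[4]=2); scc=(scc[0]=0,scc[1]=?,scc[2]=1,scc[3]=?,scc[4]=1)
step 4: low=(low[0]=0,low[1]=1,low[2]=2,low[3]=?,low[4]=2); scc=(scc[0]=0,scc[1]=2,scc[2]=1,scc[3]=?,scc[4]=1)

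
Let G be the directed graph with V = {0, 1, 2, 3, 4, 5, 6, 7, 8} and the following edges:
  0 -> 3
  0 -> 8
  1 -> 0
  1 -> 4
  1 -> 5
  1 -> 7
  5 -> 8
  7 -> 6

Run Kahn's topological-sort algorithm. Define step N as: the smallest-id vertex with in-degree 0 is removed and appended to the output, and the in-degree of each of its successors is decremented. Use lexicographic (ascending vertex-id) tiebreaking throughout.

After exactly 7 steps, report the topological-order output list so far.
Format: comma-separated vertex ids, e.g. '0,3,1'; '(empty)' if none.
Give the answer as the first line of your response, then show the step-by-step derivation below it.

1,0,2,3,4,5,7

step 1: output 1; order=[1]; indeg=(0,0,0,1,0,0,1,0,2)
step 2: output 0; order=[1,0]; indeg=(0,0,0,0,0,0,1,0,1)
step 3: output 2; order=[1,0,2]; indeg=(0,0,0,0,0,0,1,0,1)
step 4: output 3; order=[1,0,2,3]; indeg=(0,0,0,0,0,0,1,0,1)
step 5: output 4; order=[1,0,2,3,4]; indeg=(0,0,0,0,0,0,1,0,1)
step 6: output 5; order=[1,0,2,3,4,5]; indeg=(0,0,0,0,0,0,1,0,0)
step 7: output 7; order=[1,0,2,3,4,5,7]; indeg=(0,0,0,0,0,0,0,0,0)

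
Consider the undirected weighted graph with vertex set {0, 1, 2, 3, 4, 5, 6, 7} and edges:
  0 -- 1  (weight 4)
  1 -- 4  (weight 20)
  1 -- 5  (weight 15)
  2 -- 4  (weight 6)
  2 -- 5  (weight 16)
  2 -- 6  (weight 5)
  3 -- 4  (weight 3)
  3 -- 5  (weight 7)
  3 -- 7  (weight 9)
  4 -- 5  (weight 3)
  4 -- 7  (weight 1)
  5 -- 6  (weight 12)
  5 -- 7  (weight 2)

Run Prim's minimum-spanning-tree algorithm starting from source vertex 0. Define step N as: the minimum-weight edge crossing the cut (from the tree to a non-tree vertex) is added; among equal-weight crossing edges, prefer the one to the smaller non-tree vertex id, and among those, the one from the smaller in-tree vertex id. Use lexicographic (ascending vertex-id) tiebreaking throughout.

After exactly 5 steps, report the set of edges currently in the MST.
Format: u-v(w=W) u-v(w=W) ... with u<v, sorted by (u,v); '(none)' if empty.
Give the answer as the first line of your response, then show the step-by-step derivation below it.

0-1(w=4) 1-5(w=15) 3-4(w=3) 4-7(w=1) 5-7(w=2)

step 1: add edge 0-1 (w=4); MST = {0-1(w=4)}
step 2: add edge 1-5 (w=15); MST = {0-1(w=4) 1-5(w=15)}
step 3: add edge 5-7 (w=2); MST = {0-1(w=4) 1-5(w=15) 5-7(w=2)}
step 4: add edge 4-7 (w=1); MST = {0-1(w=4) 1-5(w=15) 4-7(w=1) 5-7(w=2)}
step 5: add edge 3-4 (w=3); MST = {0-1(w=4) 1-5(w=15) 3-4(w=3) 4-7(w=1) 5-7(w=2)}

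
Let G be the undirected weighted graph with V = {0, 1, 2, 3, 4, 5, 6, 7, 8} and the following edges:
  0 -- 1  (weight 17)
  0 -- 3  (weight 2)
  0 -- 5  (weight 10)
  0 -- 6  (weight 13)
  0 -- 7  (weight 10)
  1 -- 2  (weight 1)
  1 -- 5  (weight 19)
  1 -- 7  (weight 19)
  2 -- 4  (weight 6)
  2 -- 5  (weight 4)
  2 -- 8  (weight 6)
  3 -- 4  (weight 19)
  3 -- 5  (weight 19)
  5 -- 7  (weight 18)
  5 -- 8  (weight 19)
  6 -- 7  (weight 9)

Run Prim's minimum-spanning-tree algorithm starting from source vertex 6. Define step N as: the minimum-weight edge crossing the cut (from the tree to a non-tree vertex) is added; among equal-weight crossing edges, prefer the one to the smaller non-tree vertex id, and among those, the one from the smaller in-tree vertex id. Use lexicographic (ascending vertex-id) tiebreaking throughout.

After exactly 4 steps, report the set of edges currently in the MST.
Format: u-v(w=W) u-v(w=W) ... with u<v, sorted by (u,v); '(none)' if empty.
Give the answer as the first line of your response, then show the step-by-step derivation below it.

0-3(w=2) 0-5(w=10) 0-7(w=10) 6-7(w=9)

step 1: add edge 6-7 (w=9); MST = {6-7(w=9)}
step 2: add edge 0-7 (w=10); MST = {0-7(w=10) 6-7(w=9)}
step 3: add edge 0-3 (w=2); MST = {0-3(w=2) 0-7(w=10) 6-7(w=9)}
step 4: add edge 0-5 (w=10); MST = {0-3(w=2) 0-5(w=10) 0-7(w=10) 6-7(w=9)}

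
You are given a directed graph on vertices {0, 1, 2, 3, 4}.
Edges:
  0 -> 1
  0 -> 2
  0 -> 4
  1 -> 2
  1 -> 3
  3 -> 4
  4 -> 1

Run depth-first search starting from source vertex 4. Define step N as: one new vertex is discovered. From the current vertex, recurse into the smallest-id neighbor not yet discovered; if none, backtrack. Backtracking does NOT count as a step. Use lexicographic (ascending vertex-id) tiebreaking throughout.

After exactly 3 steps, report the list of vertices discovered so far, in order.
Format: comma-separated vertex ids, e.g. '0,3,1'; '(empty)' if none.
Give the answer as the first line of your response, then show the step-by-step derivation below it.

4,1,2

step 1: discover 4; path=4; order=4
step 2: discover 1; path=4>1; order=4,1
step 3: discover 2; path=4>1>2; order=4,1,2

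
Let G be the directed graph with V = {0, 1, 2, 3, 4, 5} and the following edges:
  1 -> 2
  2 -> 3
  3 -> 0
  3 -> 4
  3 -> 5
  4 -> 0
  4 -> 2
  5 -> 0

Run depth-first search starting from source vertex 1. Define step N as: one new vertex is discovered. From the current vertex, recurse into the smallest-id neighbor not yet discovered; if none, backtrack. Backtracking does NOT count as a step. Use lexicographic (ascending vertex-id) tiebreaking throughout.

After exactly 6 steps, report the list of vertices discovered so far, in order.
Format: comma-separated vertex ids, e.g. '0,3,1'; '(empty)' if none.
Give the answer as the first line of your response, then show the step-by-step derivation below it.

1,2,3,0,4,5

step 1: discover 1; path=1; order=1
step 2: discover 2; path=1>2; order=1,2
step 3: discover 3; path=1>2>3; order=1,2,3
step 4: discover 0; path=1>2>3>0; order=1,2,3,0
step 5: discover 4; path=1>2>3>4; order=1,2,3,0,4
step 6: discover 5; path=1>2>3>5; order=1,2,3,0,4,5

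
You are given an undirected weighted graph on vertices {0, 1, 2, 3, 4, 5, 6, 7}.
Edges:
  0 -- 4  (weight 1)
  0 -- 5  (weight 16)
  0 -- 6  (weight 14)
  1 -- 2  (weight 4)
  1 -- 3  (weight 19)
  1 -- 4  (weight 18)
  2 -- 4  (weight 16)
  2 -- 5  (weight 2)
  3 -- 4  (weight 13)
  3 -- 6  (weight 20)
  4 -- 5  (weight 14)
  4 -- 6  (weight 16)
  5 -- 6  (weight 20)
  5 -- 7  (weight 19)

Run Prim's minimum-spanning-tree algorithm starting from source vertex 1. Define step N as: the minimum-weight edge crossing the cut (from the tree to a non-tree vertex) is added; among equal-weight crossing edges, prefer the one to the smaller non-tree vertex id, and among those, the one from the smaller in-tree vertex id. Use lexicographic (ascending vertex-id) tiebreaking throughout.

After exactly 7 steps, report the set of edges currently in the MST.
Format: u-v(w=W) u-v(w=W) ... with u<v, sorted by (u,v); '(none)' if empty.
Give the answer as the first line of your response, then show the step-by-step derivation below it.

0-4(w=1) 0-6(w=14) 1-2(w=4) 2-5(w=2) 3-4(w=13) 4-5(w=14) 5-7(w=19)

step 1: add edge 1-2 (w=4); MST = {1-2(w=4)}
step 2: add edge 2-5 (w=2); MST = {1-2(w=4) 2-5(w=2)}
step 3: add edge 4-5 (w=14); MST = {1-2(w=4) 2-5(w=2) 4-5(w=14)}
step 4: add edge 0-4 (w=1); MST = {0-4(w=1) 1-2(w=4) 2-5(w=2) 4-5(w=14)}
step 5: add edge 3-4 (w=13); MST = {0-4(w=1) 1-2(w=4) 2-5(w=2) 3-4(w=13) 4-5(w=14)}
step 6: add edge 0-6 (w=14); MST = {0-4(w=1) 0-6(w=14) 1-2(w=4) 2-5(w=2) 3-4(w=13) 4-5(w=14)}
step 7: add edge 5-7 (w=19); MST = {0-4(w=1) 0-6(w=14) 1-2(w=4) 2-5(w=2) 3-4(w=13) 4-5(w=14) 5-7(w=19)}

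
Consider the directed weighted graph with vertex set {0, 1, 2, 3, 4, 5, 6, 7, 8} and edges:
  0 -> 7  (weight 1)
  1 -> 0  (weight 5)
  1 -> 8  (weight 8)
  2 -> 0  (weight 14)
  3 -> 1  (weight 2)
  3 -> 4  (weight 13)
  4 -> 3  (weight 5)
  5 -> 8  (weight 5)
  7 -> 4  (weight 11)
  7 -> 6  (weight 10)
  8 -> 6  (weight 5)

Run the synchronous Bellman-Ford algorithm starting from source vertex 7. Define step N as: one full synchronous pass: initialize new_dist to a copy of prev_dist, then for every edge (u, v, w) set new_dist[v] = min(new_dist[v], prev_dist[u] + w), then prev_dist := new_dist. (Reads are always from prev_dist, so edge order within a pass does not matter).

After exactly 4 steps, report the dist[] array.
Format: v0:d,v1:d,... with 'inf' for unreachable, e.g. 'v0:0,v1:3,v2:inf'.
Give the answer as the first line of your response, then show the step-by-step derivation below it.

v0:23,v1:18,v2:inf,v3:16,v4:11,v5:inf,v6:10,v7:0,v8:26

step 1: dist = v0:inf,v1:inf,v2:inf,v3:inf,v4:11,v5:inf,v6:10,v7:0,v8:inf
step 2: dist = v0:inf,v1:inf,v2:inf,v3:16,v4:11,v5:inf,v6:10,v7:0,v8:inf
step 3: dist = v0:inf,v1:18,v2:inf,v3:16,v4:11,v5:inf,v6:10,v7:0,v8:inf
step 4: dist = v0:23,v1:18,v2:inf,v3:16,v4:11,v5:inf,v6:10,v7:0,v8:26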